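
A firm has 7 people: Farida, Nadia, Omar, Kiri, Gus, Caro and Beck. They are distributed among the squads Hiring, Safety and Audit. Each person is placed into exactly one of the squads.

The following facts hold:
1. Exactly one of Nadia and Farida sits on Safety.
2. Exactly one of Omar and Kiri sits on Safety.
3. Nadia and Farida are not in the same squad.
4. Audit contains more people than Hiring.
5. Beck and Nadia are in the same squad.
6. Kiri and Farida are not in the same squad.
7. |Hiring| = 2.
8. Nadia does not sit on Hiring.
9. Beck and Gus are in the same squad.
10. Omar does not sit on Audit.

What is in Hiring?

Hiring = {Caro, Kiri}

From (8): Nadia ∉ Hiring.
From (10): Omar ∉ Audit.
(5): Beck matches Nadia: Beck ∉ Hiring.
(9): Gus matches Beck: Gus ∉ Hiring.
Suppose Farida ∈ Hiring: no assignment then satisfies all the clues, so Farida ∉ Hiring.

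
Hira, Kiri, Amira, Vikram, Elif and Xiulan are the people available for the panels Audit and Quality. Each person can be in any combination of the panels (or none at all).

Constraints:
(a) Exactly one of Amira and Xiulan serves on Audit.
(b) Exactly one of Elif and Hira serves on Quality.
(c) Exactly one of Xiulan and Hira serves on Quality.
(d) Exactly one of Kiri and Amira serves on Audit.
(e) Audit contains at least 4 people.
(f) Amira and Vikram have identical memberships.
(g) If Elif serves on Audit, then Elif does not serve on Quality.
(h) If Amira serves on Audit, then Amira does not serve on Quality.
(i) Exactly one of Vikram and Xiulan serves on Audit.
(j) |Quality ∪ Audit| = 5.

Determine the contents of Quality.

Quality = {Hira, Kiri}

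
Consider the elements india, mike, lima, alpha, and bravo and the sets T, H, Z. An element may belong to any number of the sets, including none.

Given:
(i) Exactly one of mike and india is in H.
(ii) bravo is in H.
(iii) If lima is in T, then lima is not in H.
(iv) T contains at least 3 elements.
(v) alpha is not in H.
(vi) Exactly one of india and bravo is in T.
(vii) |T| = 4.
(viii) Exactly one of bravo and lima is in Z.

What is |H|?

2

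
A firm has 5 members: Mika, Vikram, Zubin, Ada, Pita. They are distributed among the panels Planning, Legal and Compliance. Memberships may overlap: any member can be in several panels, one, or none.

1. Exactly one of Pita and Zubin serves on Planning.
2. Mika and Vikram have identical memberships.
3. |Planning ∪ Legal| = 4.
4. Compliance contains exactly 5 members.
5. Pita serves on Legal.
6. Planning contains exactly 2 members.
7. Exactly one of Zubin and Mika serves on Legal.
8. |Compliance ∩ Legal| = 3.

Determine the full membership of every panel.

Planning = {Ada, Pita}; Legal = {Mika, Pita, Vikram}; Compliance = {Ada, Mika, Pita, Vikram, Zubin}

From (5): Pita ∈ Legal.
(4): only 5 candidates remain for Compliance, so all are in.
Suppose Mika ∈ Planning: no assignment then satisfies all the clues, so Mika ∉ Planning.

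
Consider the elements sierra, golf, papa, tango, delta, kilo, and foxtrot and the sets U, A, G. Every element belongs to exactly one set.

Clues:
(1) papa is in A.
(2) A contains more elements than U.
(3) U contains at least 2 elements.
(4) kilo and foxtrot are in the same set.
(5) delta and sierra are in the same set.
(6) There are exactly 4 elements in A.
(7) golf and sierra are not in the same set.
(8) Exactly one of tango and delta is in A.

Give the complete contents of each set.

U = {delta, sierra}; A = {foxtrot, kilo, papa, tango}; G = {golf}

From (1): papa ∈ A.
Suppose sierra ∉ U: no assignment then satisfies all the clues, so sierra ∈ U.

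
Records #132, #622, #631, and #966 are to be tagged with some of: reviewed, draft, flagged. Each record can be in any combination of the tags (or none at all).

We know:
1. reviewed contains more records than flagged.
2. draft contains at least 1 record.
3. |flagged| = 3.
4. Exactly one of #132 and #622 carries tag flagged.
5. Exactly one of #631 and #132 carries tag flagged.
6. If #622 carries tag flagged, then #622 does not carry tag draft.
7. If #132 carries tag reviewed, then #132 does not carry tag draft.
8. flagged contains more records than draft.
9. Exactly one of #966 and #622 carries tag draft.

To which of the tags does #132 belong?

#132: reviewed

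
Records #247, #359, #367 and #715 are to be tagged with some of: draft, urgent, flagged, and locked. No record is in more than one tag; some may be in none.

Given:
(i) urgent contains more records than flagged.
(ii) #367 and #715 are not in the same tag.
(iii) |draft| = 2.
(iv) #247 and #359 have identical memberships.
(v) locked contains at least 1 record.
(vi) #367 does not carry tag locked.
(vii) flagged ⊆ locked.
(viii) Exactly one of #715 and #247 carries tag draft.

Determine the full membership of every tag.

draft = {#247, #359}; urgent = {#367}; flagged = {}; locked = {#715}

From (vi): #367 ∉ locked.
(vii) contrapositive: #367 ∉ flagged.
Suppose #247 ∉ draft: no assignment then satisfies all the clues, so #247 ∈ draft.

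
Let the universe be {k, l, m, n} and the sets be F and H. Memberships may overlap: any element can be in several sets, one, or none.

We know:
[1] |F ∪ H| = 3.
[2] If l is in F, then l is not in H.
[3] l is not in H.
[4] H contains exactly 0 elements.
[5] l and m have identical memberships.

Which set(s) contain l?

l: F

From (3): l ∉ H.
(4): H already has 0, so the rest are out.
Suppose l ∉ F: no assignment then satisfies all the clues, so l ∈ F.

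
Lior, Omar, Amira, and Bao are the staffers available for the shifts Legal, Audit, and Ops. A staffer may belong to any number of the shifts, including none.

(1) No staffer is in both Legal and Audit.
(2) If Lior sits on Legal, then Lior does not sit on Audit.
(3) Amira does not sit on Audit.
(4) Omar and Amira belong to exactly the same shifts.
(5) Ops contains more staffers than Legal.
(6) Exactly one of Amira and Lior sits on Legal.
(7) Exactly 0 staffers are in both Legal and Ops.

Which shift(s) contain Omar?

Omar: Ops

From (3): Amira ∉ Audit.
(4): Omar matches Amira: Omar ∉ Audit.
Suppose Omar ∈ Legal: no assignment then satisfies all the clues, so Omar ∉ Legal.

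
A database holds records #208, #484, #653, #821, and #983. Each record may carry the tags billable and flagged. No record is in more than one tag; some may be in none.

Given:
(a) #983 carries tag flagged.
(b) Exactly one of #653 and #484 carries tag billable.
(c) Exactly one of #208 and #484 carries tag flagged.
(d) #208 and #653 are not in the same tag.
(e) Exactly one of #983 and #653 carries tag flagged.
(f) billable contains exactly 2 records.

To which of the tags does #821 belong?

#821: billable

From (a): #983 ∈ flagged.
(e) (exactly one): #653 ∉ flagged.
Suppose #821 ∉ billable: no assignment then satisfies all the clues, so #821 ∈ billable.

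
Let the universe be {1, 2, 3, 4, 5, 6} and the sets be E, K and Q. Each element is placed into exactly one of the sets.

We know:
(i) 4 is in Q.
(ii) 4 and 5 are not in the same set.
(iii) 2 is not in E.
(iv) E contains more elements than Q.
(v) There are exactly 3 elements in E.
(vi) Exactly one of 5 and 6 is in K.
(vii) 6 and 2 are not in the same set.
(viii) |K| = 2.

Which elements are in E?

E = {1, 3, 6}

From (i): 4 ∈ Q.
From (iii): 2 ∉ E.
(ii): 5 ∉ Q.
Suppose 1 ∉ E: no assignment then satisfies all the clues, so 1 ∈ E.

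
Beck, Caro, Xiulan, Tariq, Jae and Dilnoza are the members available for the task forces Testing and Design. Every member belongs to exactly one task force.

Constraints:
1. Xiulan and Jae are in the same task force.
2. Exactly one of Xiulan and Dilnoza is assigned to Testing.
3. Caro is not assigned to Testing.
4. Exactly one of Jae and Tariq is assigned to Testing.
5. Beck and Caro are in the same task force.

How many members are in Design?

4

From (3): Caro ∉ Testing.
(5): Beck matches Caro: Beck ∉ Testing.
Only one task force left: Beck ∈ Design.
Only one task force left: Caro ∈ Design.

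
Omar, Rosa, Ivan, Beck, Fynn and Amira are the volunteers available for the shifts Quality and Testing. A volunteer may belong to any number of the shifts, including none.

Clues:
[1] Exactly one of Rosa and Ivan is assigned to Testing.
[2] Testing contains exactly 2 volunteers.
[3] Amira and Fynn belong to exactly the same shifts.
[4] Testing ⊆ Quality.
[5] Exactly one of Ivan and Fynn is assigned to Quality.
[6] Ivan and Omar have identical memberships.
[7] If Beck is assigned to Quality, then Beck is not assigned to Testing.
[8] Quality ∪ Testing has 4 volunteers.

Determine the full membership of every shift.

Quality = {Beck, Ivan, Omar, Rosa}; Testing = {Ivan, Omar}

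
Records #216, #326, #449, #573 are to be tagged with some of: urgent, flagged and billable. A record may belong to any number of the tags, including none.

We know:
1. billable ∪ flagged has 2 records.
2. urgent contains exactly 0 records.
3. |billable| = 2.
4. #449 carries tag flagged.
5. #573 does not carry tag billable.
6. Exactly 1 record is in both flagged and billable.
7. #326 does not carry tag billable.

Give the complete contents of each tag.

urgent = {}; flagged = {#449}; billable = {#216, #449}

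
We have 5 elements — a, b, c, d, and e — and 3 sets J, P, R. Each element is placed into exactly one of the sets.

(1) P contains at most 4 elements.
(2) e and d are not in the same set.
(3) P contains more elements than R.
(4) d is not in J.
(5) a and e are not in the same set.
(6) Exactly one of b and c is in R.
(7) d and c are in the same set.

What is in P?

From (4): d ∉ J.
(7): c matches d: c ∉ J.
Suppose a ∉ P: no assignment then satisfies all the clues, so a ∈ P.

P = {a, c, d}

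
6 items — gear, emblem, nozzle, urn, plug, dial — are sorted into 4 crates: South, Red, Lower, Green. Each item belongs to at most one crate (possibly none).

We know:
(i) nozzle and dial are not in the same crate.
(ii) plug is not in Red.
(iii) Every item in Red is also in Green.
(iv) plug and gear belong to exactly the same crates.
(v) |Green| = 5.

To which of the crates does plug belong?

plug: Green

From (ii): plug ∉ Red.
(iv): gear matches plug: gear ∉ Red.
Suppose plug ∈ South: no assignment then satisfies all the clues, so plug ∉ South.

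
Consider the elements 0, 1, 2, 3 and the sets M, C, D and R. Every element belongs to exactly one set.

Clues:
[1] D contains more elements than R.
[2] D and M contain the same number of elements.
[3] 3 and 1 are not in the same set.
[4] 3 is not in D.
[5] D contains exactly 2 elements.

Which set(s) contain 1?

1: D

From (4): 3 ∉ D.
Suppose 1 ∈ M: no assignment then satisfies all the clues, so 1 ∉ M.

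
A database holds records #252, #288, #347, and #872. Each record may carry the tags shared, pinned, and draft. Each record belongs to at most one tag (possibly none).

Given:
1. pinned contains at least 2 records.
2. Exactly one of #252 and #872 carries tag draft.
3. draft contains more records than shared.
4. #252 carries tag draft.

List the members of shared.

shared = {}

From (4): #252 ∈ draft.
(2) (exactly one): #872 ∉ draft.
Suppose #288 ∈ shared: no assignment then satisfies all the clues, so #288 ∉ shared.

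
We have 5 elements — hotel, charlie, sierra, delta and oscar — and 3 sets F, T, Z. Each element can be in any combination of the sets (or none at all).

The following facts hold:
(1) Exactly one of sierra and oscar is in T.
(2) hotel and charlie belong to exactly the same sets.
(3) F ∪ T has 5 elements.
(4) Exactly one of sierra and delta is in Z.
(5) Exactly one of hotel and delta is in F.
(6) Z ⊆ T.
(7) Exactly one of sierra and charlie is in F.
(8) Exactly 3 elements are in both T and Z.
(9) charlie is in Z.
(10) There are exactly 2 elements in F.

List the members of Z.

Z = {charlie, delta, hotel}

From (9): charlie ∈ Z.
(2): hotel matches charlie: hotel ∈ Z.
(6) with hotel ∈ Z: hotel ∈ T.
(6) with charlie ∈ Z: charlie ∈ T.
Suppose sierra ∈ Z: no assignment then satisfies all the clues, so sierra ∉ Z.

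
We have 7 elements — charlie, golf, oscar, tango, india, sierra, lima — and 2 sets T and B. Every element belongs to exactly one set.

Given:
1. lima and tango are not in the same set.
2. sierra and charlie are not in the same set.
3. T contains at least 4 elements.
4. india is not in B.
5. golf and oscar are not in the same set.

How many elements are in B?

3

From (4): india ∉ B.
Only one set left: india ∈ T.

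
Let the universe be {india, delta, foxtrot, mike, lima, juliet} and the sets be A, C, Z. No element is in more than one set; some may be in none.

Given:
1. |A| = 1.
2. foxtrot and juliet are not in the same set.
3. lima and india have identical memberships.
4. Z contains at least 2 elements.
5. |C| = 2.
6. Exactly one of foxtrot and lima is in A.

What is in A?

A = {foxtrot}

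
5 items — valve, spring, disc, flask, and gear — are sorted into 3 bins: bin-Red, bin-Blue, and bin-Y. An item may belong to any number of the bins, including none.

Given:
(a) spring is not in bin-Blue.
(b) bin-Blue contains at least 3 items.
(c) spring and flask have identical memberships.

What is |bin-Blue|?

From (a): spring ∉ bin-Blue.
(c): flask matches spring: flask ∉ bin-Blue.
(b): only 3 candidates remain for bin-Blue, so all are in.

3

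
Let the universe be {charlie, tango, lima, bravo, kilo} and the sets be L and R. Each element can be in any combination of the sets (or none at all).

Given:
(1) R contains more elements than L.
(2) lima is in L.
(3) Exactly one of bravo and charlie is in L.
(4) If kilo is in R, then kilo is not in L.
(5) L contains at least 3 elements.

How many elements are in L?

3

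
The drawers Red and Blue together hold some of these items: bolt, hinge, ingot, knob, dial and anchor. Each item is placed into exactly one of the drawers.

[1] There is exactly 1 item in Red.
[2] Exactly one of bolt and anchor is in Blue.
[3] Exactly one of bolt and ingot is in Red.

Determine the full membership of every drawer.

Red = {bolt}; Blue = {anchor, dial, hinge, ingot, knob}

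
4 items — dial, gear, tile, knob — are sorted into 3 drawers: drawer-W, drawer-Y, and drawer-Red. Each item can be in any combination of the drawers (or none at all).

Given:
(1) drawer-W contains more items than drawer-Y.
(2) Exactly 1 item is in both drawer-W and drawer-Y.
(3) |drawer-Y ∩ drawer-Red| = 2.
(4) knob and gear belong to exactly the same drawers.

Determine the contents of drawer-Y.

drawer-Y = {dial, tile}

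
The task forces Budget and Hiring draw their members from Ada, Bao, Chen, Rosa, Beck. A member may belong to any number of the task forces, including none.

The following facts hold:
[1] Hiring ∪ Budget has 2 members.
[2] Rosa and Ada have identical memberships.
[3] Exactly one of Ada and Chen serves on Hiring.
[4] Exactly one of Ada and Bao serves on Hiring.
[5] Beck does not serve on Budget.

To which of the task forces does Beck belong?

Beck: none

From (5): Beck ∉ Budget.
Suppose Beck ∈ Hiring: no assignment then satisfies all the clues, so Beck ∉ Hiring.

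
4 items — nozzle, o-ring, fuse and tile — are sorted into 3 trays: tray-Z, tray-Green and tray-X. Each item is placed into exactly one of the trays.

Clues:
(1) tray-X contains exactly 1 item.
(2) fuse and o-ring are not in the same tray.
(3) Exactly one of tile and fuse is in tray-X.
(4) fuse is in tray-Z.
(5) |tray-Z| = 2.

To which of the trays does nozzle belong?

From (4): fuse ∈ tray-Z.
(2): o-ring ∉ tray-Z.
(3) (exactly one): tile ∈ tray-X.
(5): only 2 candidates remain for tray-Z, so all are in.
(1): tray-X already has 1, so the rest are out.
Only one tray left: o-ring ∈ tray-Green.

nozzle: tray-Z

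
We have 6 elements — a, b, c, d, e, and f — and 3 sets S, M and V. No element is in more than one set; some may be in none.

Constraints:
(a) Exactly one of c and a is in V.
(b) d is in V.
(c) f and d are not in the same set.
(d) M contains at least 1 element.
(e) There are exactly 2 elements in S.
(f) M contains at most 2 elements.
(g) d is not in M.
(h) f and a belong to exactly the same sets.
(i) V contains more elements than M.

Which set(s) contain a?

From (b): d ∈ V.
(c): f ∉ V.
(h): a matches f: a ∉ V.
(a) (exactly one): c ∈ V.
Suppose a ∉ S: no assignment then satisfies all the clues, so a ∈ S.

a: S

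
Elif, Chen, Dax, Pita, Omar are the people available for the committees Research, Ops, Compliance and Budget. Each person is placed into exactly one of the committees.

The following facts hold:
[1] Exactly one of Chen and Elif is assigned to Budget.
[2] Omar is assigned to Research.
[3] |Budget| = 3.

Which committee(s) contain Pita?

Pita: Budget

From (2): Omar ∈ Research.
Suppose Pita ∈ Research: no assignment then satisfies all the clues, so Pita ∉ Research.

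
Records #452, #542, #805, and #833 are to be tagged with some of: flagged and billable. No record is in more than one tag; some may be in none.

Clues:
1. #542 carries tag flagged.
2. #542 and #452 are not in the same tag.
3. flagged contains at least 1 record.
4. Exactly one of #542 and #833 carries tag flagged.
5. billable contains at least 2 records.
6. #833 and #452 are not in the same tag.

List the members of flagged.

flagged = {#542}

From (1): #542 ∈ flagged.
(2): #452 ∉ flagged.
(4) (exactly one): #833 ∉ flagged.
Suppose #805 ∈ flagged: no assignment then satisfies all the clues, so #805 ∉ flagged.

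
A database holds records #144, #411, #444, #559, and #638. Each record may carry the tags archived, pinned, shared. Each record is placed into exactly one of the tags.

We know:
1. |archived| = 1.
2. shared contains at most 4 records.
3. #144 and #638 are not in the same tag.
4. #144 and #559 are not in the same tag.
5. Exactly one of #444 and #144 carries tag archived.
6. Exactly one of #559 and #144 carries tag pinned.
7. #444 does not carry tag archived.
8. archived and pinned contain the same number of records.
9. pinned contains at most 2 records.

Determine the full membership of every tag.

archived = {#144}; pinned = {#559}; shared = {#411, #444, #638}

From (7): #444 ∉ archived.
(5) (exactly one): #144 ∈ archived.
(6) (exactly one): #559 ∈ pinned.
(1): archived already has 1, so the rest are out.
Suppose #411 ∈ pinned: no assignment then satisfies all the clues, so #411 ∉ pinned.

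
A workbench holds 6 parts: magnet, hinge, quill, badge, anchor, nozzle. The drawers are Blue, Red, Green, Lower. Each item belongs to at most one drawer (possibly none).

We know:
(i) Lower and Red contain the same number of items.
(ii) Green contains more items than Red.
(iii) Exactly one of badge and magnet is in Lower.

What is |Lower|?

1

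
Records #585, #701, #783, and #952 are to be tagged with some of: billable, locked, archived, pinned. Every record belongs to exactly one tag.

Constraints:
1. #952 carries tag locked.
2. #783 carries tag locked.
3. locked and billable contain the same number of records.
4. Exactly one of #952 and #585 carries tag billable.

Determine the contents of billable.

billable = {#585, #701}

From (1): #952 ∈ locked.
From (2): #783 ∈ locked.
(4) (exactly one): #585 ∈ billable.
Suppose #701 ∉ billable: no assignment then satisfies all the clues, so #701 ∈ billable.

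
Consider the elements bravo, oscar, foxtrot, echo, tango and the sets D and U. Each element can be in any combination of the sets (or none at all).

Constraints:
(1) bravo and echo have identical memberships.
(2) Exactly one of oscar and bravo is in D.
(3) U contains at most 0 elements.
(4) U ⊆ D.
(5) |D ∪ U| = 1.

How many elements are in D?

1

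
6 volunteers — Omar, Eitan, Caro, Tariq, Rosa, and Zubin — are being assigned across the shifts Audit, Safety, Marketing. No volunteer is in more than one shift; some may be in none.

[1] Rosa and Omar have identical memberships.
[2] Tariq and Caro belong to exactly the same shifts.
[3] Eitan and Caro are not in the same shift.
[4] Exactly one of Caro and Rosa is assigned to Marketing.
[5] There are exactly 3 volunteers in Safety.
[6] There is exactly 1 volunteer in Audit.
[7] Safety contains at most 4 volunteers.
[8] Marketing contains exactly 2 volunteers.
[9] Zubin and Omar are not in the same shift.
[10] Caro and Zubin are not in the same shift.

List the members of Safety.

Safety = {Eitan, Omar, Rosa}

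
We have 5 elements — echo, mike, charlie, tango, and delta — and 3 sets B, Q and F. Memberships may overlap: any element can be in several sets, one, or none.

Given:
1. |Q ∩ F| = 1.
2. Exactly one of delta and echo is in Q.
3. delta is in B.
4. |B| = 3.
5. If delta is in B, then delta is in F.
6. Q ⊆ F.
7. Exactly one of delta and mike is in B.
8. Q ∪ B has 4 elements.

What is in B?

B = {charlie, delta, tango}

From (3): delta ∈ B.
(5): delta ∈ F.
(7) (exactly one): mike ∉ B.
Suppose echo ∈ B: no assignment then satisfies all the clues, so echo ∉ B.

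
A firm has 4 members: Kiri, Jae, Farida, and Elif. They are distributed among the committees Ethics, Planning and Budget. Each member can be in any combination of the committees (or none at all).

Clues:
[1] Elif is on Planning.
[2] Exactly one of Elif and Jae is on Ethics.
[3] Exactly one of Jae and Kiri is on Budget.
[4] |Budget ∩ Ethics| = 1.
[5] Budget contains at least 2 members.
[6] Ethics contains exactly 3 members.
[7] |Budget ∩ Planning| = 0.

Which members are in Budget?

Budget = {Farida, Jae}

From (1): Elif ∈ Planning.
Suppose Kiri ∈ Budget: no assignment then satisfies all the clues, so Kiri ∉ Budget.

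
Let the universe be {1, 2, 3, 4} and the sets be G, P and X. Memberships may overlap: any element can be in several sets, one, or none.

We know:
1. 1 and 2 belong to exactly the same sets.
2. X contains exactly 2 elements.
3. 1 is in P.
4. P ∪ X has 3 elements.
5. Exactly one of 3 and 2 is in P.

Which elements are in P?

From (3): 1 ∈ P.
(1): 2 matches 1: 2 ∈ P.
(5) (exactly one): 3 ∉ P.
Suppose 4 ∉ P: no assignment then satisfies all the clues, so 4 ∈ P.

P = {1, 2, 4}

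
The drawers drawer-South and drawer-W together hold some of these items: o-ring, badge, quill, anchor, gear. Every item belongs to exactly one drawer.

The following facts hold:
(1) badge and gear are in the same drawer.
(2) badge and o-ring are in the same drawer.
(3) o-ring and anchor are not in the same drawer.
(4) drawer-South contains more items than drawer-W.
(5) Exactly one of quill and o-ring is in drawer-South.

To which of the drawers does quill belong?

quill: drawer-W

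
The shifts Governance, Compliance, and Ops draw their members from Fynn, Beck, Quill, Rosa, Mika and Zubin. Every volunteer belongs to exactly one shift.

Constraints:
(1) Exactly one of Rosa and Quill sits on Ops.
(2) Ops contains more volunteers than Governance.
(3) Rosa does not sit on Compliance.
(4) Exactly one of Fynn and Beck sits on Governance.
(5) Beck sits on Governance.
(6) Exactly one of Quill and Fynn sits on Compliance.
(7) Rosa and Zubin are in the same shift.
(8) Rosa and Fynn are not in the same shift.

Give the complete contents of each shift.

Governance = {Beck, Quill}; Compliance = {Fynn}; Ops = {Mika, Rosa, Zubin}

From (3): Rosa ∉ Compliance.
From (5): Beck ∈ Governance.
(4) (exactly one): Fynn ∉ Governance.
(7): Zubin matches Rosa: Zubin ∉ Compliance.
Suppose Fynn ∉ Compliance: no assignment then satisfies all the clues, so Fynn ∈ Compliance.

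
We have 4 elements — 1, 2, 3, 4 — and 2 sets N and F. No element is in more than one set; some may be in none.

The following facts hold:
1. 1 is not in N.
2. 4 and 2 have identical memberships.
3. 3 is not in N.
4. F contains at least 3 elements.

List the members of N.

N = {}

From (1): 1 ∉ N.
From (3): 3 ∉ N.
Suppose 2 ∈ N: no assignment then satisfies all the clues, so 2 ∉ N.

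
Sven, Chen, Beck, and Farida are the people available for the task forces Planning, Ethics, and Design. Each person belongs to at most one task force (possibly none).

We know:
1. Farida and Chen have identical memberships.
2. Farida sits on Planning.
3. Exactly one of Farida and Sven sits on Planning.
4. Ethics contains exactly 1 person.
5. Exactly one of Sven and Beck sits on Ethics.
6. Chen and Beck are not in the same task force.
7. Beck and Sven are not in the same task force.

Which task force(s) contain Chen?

Chen: Planning

From (2): Farida ∈ Planning.
(1): Chen matches Farida: Chen ∈ Planning.
(3) (exactly one): Sven ∉ Planning.
(6): Beck ∉ Planning.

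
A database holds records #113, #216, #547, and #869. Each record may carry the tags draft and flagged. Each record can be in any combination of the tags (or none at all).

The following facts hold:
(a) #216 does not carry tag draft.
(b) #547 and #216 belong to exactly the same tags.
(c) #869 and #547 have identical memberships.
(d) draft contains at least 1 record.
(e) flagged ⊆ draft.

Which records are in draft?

draft = {#113}

From (a): #216 ∉ draft.
(b): #547 matches #216: #547 ∉ draft.
(c): #869 matches #547: #869 ∉ draft.
(d): only 1 candidates remain for draft, so all are in.
(e) contrapositive: #216 ∉ flagged.
(e) contrapositive: #547 ∉ flagged.
(e) contrapositive: #869 ∉ flagged.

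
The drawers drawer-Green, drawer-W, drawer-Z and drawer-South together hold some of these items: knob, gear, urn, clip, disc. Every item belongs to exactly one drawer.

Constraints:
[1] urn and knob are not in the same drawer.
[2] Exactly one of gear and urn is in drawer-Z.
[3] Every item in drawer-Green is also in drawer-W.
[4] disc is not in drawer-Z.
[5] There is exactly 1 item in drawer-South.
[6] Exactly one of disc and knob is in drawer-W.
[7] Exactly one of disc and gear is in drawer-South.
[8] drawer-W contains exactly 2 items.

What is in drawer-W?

drawer-W = {gear, knob}

From (4): disc ∉ drawer-Z.
Suppose knob ∉ drawer-W: no assignment then satisfies all the clues, so knob ∈ drawer-W.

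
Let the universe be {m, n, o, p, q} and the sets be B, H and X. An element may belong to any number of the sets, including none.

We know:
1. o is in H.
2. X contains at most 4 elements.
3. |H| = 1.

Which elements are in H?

From (1): o ∈ H.
(3): H already has 1, so the rest are out.

H = {o}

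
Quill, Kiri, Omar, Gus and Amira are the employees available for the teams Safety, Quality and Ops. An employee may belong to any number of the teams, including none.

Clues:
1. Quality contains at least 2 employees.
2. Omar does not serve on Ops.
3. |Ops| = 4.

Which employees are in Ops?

Ops = {Amira, Gus, Kiri, Quill}

From (2): Omar ∉ Ops.
(3): only 4 candidates remain for Ops, so all are in.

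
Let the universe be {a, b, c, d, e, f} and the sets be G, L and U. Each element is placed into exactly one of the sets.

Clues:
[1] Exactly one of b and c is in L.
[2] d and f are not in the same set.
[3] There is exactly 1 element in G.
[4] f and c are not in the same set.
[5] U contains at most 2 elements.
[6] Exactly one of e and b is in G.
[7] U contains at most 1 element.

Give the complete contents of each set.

G = {b}; L = {a, c, d, e}; U = {f}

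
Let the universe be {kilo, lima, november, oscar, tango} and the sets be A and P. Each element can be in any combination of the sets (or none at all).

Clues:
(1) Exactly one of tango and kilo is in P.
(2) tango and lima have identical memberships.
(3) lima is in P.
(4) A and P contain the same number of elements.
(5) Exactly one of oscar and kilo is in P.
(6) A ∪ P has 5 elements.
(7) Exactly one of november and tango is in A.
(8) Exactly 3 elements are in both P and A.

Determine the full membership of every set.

A = {kilo, lima, oscar, tango}; P = {lima, november, oscar, tango}

From (3): lima ∈ P.
(2): tango matches lima: tango ∈ P.
(1) (exactly one): kilo ∉ P.
(5) (exactly one): oscar ∈ P.
Suppose kilo ∉ A: no assignment then satisfies all the clues, so kilo ∈ A.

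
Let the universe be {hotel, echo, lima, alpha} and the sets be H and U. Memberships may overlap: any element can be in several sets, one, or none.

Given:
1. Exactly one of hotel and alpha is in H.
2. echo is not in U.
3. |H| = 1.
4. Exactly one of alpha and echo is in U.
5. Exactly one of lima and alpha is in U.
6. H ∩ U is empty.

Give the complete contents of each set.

From (2): echo ∉ U.
(4) (exactly one): alpha ∈ U.
(5) (exactly one): lima ∉ U.
(6) (disjoint): alpha ∉ H.
(1) (exactly one): hotel ∈ H.
(3): H already has 1, so the rest are out.
(6) (disjoint): hotel ∉ U.

H = {hotel}; U = {alpha}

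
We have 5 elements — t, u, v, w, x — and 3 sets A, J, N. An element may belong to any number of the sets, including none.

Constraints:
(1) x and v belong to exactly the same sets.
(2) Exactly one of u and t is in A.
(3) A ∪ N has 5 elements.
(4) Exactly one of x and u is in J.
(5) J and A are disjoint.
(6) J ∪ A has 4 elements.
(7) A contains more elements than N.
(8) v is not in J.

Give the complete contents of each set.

A = {t, v, x}; J = {u}; N = {u, w}

From (8): v ∉ J.
(1): x matches v: x ∉ J.
(4) (exactly one): u ∈ J.
(5) (disjoint): u ∉ A.
(2) (exactly one): t ∈ A.
(5) (disjoint): t ∉ J.
Suppose t ∈ N: no assignment then satisfies all the clues, so t ∉ N.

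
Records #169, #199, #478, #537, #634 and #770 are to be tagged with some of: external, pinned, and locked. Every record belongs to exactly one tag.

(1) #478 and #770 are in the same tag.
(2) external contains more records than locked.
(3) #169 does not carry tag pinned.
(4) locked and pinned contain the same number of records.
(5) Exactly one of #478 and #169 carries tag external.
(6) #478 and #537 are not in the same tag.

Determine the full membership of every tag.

external = {#199, #478, #634, #770}; pinned = {#537}; locked = {#169}

From (3): #169 ∉ pinned.
Suppose #169 ∈ external: no assignment then satisfies all the clues, so #169 ∉ external.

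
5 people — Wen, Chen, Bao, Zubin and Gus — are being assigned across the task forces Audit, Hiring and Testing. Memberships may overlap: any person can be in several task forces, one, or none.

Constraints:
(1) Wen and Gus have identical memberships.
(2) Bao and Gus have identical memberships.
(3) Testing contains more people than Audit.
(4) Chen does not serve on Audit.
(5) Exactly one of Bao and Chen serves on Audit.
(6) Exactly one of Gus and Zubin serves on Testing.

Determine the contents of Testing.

Testing = {Bao, Chen, Gus, Wen}

From (4): Chen ∉ Audit.
(5) (exactly one): Bao ∈ Audit.
(2): Gus matches Bao: Gus ∈ Audit.
(1): Wen matches Gus: Wen ∈ Audit.
Suppose Wen ∉ Testing: no assignment then satisfies all the clues, so Wen ∈ Testing.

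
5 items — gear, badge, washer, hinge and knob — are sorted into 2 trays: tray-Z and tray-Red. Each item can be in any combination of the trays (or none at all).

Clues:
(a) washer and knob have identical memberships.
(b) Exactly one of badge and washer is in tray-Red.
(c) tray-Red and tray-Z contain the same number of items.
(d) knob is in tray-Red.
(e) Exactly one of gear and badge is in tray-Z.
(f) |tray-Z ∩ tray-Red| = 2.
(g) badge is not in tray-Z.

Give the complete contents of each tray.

tray-Z = {gear, knob, washer}; tray-Red = {hinge, knob, washer}

From (d): knob ∈ tray-Red.
From (g): badge ∉ tray-Z.
(a): washer matches knob: washer ∈ tray-Red.
(b) (exactly one): badge ∉ tray-Red.
(e) (exactly one): gear ∈ tray-Z.
Suppose gear ∈ tray-Red: no assignment then satisfies all the clues, so gear ∉ tray-Red.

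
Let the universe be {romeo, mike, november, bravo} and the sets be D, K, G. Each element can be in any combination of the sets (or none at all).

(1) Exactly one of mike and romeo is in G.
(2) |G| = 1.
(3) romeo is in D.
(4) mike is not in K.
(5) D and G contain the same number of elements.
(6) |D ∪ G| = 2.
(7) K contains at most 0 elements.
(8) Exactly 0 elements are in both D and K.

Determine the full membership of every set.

From (3): romeo ∈ D.
From (4): mike ∉ K.
(7): K already has 0, so the rest are out.
Suppose romeo ∈ G: no assignment then satisfies all the clues, so romeo ∉ G.

D = {romeo}; K = {}; G = {mike}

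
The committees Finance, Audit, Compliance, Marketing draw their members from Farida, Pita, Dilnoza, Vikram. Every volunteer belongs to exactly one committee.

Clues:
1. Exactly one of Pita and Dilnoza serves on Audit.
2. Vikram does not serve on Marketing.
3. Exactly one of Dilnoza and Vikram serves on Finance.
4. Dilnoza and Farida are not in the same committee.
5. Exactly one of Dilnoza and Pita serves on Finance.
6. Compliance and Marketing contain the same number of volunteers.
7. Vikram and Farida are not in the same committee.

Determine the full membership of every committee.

Finance = {Dilnoza}; Audit = {Pita}; Compliance = {Vikram}; Marketing = {Farida}

From (2): Vikram ∉ Marketing.
Suppose Farida ∈ Finance: no assignment then satisfies all the clues, so Farida ∉ Finance.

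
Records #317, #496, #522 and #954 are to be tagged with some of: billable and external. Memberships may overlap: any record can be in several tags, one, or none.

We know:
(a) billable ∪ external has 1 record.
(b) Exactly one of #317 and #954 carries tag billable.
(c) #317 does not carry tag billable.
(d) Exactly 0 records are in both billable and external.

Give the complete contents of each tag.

billable = {#954}; external = {}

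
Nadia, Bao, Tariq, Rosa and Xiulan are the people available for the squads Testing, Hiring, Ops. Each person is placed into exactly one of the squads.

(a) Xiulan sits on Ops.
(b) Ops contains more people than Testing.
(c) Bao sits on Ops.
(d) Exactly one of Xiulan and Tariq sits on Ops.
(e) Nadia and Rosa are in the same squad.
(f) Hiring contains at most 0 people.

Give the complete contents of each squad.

Testing = {Tariq}; Hiring = {}; Ops = {Bao, Nadia, Rosa, Xiulan}

From (a): Xiulan ∈ Ops.
From (c): Bao ∈ Ops.
(d) (exactly one): Tariq ∉ Ops.
(f): Hiring already has 0, so the rest are out.
Only one squad left: Tariq ∈ Testing.
Suppose Nadia ∈ Testing: no assignment then satisfies all the clues, so Nadia ∉ Testing.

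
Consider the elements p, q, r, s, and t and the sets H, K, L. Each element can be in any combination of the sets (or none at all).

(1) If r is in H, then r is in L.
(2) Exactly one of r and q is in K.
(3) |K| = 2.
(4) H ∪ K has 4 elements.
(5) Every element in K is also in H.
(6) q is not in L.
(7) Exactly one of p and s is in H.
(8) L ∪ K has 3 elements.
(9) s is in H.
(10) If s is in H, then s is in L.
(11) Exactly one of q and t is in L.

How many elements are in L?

3

From (6): q ∉ L.
From (9): s ∈ H.
(7) (exactly one): p ∉ H.
(10): s ∈ L.
(11) (exactly one): t ∈ L.
(5) contrapositive: p ∉ K.
Suppose p ∈ L: no assignment then satisfies all the clues, so p ∉ L.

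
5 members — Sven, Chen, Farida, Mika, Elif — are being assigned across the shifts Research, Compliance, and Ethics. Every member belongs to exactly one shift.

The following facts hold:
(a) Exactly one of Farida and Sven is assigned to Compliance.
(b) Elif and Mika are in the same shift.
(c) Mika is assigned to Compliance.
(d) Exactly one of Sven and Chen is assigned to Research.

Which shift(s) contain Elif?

Elif: Compliance

From (c): Mika ∈ Compliance.
(b): Elif matches Mika: Elif ∉ Research.
(b): Elif matches Mika: Elif ∈ Compliance.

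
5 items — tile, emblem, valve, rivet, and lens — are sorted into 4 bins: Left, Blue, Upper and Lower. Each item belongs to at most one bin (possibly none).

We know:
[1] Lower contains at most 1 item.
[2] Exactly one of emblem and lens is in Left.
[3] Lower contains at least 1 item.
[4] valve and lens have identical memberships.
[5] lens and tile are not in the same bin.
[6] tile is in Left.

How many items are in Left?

2

From (6): tile ∈ Left.
(5): lens ∉ Left.
(2) (exactly one): emblem ∈ Left.
(4): valve matches lens: valve ∉ Left.
Suppose valve ∈ Lower: no assignment then satisfies all the clues, so valve ∉ Lower.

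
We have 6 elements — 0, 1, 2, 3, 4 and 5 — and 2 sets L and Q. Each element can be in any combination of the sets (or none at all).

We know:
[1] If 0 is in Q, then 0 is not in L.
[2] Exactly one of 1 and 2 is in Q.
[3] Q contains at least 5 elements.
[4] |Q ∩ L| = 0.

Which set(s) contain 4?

4: Q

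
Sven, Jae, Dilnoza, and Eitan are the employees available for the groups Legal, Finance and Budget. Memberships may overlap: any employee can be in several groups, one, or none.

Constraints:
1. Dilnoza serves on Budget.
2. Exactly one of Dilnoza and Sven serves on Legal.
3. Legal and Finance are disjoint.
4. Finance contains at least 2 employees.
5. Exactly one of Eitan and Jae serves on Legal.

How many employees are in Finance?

2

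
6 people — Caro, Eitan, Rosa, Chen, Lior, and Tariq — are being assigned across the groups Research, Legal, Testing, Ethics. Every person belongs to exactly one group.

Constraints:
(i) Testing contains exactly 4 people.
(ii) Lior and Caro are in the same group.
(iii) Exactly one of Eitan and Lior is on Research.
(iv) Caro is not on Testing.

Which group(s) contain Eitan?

Eitan: Testing

From (iv): Caro ∉ Testing.
(ii): Lior matches Caro: Lior ∉ Testing.
(i): only 4 candidates remain for Testing, so all are in.
(iii) (exactly one): Lior ∈ Research.
(ii): Caro matches Lior: Caro ∈ Research.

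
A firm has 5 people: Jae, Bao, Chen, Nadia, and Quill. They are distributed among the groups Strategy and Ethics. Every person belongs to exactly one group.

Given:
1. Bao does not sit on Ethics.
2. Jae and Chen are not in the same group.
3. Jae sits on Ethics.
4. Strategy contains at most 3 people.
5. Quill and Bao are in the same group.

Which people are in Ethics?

Ethics = {Jae, Nadia}

From (1): Bao ∉ Ethics.
From (3): Jae ∈ Ethics.
(2): Chen ∉ Ethics.
(5): Quill matches Bao: Quill ∉ Ethics.
Only one group left: Bao ∈ Strategy.
Only one group left: Chen ∈ Strategy.
Only one group left: Quill ∈ Strategy.
(4): Strategy already has 3, so the rest are out.
Only one group left: Nadia ∈ Ethics.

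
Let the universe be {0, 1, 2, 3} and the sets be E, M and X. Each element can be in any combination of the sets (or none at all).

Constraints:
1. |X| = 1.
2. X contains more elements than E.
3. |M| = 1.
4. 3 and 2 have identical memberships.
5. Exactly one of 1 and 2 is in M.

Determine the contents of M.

M = {1}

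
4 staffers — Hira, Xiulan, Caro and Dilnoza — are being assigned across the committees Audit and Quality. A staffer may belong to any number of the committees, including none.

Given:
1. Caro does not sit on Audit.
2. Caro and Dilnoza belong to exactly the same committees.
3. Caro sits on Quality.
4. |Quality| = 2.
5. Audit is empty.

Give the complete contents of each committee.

Audit = {}; Quality = {Caro, Dilnoza}

From (1): Caro ∉ Audit.
From (3): Caro ∈ Quality.
(2): Dilnoza matches Caro: Dilnoza ∉ Audit.
(2): Dilnoza matches Caro: Dilnoza ∈ Quality.
(4): Quality already has 2, so the rest are out.
(5): Audit already has 0, so the rest are out.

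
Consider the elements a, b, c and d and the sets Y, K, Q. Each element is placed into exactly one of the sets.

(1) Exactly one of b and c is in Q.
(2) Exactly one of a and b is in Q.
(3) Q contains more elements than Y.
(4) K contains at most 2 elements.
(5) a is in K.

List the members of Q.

From (5): a ∈ K.
(2) (exactly one): b ∈ Q.
(1) (exactly one): c ∉ Q.
Suppose d ∉ Q: no assignment then satisfies all the clues, so d ∈ Q.

Q = {b, d}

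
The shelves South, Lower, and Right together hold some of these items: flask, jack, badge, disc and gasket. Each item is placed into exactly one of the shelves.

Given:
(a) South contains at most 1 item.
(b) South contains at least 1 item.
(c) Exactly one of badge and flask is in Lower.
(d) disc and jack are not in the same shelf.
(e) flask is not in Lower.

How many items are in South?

From (e): flask ∉ Lower.
(c) (exactly one): badge ∈ Lower.

1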